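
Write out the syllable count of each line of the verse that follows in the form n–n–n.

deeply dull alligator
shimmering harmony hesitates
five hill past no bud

7–9–5

Line 1: "deeply dull alligator": 2+1+4 = 7
Line 2: "shimmering harmony hesitates": 3+3+3 = 9
Line 3: "five hill past no bud": 1+1+1+1+1 = 5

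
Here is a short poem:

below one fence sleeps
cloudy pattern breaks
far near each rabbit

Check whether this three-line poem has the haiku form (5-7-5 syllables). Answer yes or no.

Line 1: "below one fence sleeps": 2+1+1+1 = 5 ✓
Line 2: "cloudy pattern breaks": 2+2+1 = 5 (expected 7)
Line 3: "far near each rabbit": 1+1+1+2 = 5 ✓

No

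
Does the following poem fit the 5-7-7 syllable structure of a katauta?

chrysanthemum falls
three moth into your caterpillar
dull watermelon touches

No

Line 1: chrysanthemum (4), falls (1) → 5 ✓
Line 2: three (1), moth (1), into (2), your (1), caterpillar (4) → 9 (expected 7)
Line 3: dull (1), watermelon (4), touches (2) → 7 ✓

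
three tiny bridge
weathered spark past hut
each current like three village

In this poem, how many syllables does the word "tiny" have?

2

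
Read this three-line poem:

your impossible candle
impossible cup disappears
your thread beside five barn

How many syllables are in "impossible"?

"impossible" has 4 syllables.

4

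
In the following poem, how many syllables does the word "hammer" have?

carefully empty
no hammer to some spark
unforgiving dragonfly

2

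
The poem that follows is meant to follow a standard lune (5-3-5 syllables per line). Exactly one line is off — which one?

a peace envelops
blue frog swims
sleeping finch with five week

Line 1: "a peace envelops": 1+1+3 = 5 ✓
Line 2: "blue frog swims": 1+1+1 = 3 ✓
Line 3: "sleeping finch with five week": 2+1+1+1+1 = 6 (expected 5)

The third line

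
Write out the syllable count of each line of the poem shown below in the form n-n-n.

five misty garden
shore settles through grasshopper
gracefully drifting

Line 1: five(1) + misty(2) + garden(2) = 5
Line 2: shore(1) + settles(2) + through(1) + grasshopper(3) = 7
Line 3: gracefully(3) + drifting(2) = 5

5-7-5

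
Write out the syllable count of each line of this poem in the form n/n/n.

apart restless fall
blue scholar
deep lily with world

Line 1: apart(2) + restless(2) + fall(1) = 5
Line 2: blue(1) + scholar(2) = 3
Line 3: deep(1) + lily(2) + with(1) + world(1) = 5

5/3/5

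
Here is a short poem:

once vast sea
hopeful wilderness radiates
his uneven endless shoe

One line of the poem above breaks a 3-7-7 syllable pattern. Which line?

Line 1: once(1) + vast(1) + sea(1) = 3 ✓
Line 2: hopeful(2) + wilderness(3) + radiates(3) = 8 (expected 7)
Line 3: his(1) + uneven(3) + endless(2) + shoe(1) = 7 ✓

The second line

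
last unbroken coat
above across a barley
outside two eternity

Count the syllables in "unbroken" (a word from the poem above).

3

"unbroken" has 3 syllables.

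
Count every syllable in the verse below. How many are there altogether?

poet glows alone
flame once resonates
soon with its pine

14

Line 1: poet (2), glows (1), alone (2) → 5
Line 2: flame (1), once (1), resonates (3) → 5
Line 3: soon (1), with (1), its (1), pine (1) → 4
Total: 5 + 5 + 4 = 14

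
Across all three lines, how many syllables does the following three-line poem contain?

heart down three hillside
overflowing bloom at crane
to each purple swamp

17

Line 1: "heart down three hillside": 1+1+1+2 = 5
Line 2: "overflowing bloom at crane": 4+1+1+1 = 7
Line 3: "to each purple swamp": 1+1+2+1 = 5
Total: 5 + 7 + 5 = 17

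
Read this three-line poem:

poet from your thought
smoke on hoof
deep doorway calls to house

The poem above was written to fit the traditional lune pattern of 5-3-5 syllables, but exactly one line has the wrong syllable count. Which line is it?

Line 1: poet(2) + from(1) + your(1) + thought(1) = 5 ✓
Line 2: smoke(1) + on(1) + hoof(1) = 3 ✓
Line 3: deep(1) + doorway(2) + calls(1) + to(1) + house(1) = 6 (expected 5)

Line 3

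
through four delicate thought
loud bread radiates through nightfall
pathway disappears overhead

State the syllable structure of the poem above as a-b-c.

6-8-8

Line 1: "through four delicate thought": 1+1+3+1 = 6
Line 2: "loud bread radiates through nightfall": 1+1+3+1+2 = 8
Line 3: "pathway disappears overhead": 2+3+3 = 8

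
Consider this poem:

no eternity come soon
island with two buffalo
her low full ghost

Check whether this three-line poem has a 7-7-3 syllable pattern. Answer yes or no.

No

Line 1: no (1), eternity (4), come (1), soon (1) → 7 ✓
Line 2: island (2), with (1), two (1), buffalo (3) → 7 ✓
Line 3: her (1), low (1), full (1), ghost (1) → 4 (expected 3)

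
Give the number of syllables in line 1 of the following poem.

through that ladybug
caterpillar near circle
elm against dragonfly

Line 1: through(1) + that(1) + ladybug(3) = 5

5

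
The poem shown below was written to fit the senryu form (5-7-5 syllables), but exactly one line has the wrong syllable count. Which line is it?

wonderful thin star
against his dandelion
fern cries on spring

The third line

Line 1: wonderful (3), thin (1), star (1) → 5 ✓
Line 2: against (2), his (1), dandelion (4) → 7 ✓
Line 3: fern (1), cries (1), on (1), spring (1) → 4 (expected 5)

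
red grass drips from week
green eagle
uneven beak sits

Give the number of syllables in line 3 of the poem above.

Line 3: "uneven beak sits": 3+1+1 = 5

5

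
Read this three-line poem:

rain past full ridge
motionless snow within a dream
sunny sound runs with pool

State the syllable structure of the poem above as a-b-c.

Line 1: "rain past full ridge": 1+1+1+1 = 4
Line 2: "motionless snow within a dream": 3+1+2+1+1 = 8
Line 3: "sunny sound runs with pool": 2+1+1+1+1 = 6

4-8-6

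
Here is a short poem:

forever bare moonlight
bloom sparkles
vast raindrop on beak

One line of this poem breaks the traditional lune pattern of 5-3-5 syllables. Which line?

Line 1

Line 1: "forever bare moonlight": 3+1+2 = 6 (expected 5)
Line 2: "bloom sparkles": 1+2 = 3 ✓
Line 3: "vast raindrop on beak": 1+2+1+1 = 5 ✓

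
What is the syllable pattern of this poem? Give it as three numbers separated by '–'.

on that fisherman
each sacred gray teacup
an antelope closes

Line 1: "on that fisherman": 1+1+3 = 5
Line 2: "each sacred gray teacup": 1+2+1+2 = 6
Line 3: "an antelope closes": 1+3+2 = 6

5–6–6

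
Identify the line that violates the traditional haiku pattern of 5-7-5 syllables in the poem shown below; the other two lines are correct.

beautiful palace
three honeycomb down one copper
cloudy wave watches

Line 1: "beautiful palace": 3+2 = 5 ✓
Line 2: "three honeycomb down one copper": 1+3+1+1+2 = 8 (expected 7)
Line 3: "cloudy wave watches": 2+1+2 = 5 ✓

The second line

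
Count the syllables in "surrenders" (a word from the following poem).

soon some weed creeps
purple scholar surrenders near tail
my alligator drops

3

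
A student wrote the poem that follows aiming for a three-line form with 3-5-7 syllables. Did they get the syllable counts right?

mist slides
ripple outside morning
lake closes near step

No

Line 1: "mist slides": 1+1 = 2 (expected 3)
Line 2: "ripple outside morning": 2+2+2 = 6 (expected 5)
Line 3: "lake closes near step": 1+2+1+1 = 5 (expected 7)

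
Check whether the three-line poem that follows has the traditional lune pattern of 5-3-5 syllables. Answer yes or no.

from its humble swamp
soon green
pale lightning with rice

Line 1: "from its humble swamp": 1+1+2+1 = 5 ✓
Line 2: "soon green": 1+1 = 2 (expected 3)
Line 3: "pale lightning with rice": 1+2+1+1 = 5 ✓

No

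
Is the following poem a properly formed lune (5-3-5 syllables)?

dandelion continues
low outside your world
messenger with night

Line 1: dandelion (4), continues (3) → 7 (expected 5)
Line 2: low (1), outside (2), your (1), world (1) → 5 (expected 3)
Line 3: messenger (3), with (1), night (1) → 5 ✓

No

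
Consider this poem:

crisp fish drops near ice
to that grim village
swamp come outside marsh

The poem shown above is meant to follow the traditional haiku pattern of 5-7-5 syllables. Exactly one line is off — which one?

The second line

Line 1: crisp (1), fish (1), drops (1), near (1), ice (1) → 5 ✓
Line 2: to (1), that (1), grim (1), village (2) → 5 (expected 7)
Line 3: swamp (1), come (1), outside (2), marsh (1) → 5 ✓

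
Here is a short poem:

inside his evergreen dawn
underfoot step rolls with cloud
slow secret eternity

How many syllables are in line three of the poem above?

7

Line three: "slow secret eternity": 1+2+4 = 7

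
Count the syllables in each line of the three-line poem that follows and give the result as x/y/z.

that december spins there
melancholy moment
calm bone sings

6/6/3

Line 1: that (1), december (3), spins (1), there (1) → 6
Line 2: melancholy (4), moment (2) → 6
Line 3: calm (1), bone (1), sings (1) → 3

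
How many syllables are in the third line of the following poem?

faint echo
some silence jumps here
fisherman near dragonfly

The third line: fisherman (3), near (1), dragonfly (3) → 7

7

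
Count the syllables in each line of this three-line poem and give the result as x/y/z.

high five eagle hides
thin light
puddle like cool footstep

5/2/6

Line 1: high (1), five (1), eagle (2), hides (1) → 5
Line 2: thin (1), light (1) → 2
Line 3: puddle (2), like (1), cool (1), footstep (2) → 6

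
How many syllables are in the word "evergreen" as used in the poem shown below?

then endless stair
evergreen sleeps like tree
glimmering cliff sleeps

3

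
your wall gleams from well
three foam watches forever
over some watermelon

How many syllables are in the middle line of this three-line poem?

7

The middle line: three(1) + foam(1) + watches(2) + forever(3) = 7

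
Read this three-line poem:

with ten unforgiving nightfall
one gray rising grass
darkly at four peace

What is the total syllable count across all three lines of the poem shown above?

18

Line 1: with(1) + ten(1) + unforgiving(4) + nightfall(2) = 8
Line 2: one(1) + gray(1) + rising(2) + grass(1) = 5
Line 3: darkly(2) + at(1) + four(1) + peace(1) = 5
Total: 8 + 5 + 5 = 18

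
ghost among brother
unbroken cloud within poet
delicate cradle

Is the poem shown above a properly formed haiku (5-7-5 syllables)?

No

Line 1: "ghost among brother": 1+2+2 = 5 ✓
Line 2: "unbroken cloud within poet": 3+1+2+2 = 8 (expected 7)
Line 3: "delicate cradle": 3+2 = 5 ✓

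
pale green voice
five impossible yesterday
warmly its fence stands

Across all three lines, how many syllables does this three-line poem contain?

Line 1: pale (1), green (1), voice (1) → 3
Line 2: five (1), impossible (4), yesterday (3) → 8
Line 3: warmly (2), its (1), fence (1), stands (1) → 5
Total: 3 + 8 + 5 = 16

16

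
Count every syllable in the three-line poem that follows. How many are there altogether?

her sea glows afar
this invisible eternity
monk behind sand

Line 1: her(1) + sea(1) + glows(1) + afar(2) = 5
Line 2: this(1) + invisible(4) + eternity(4) = 9
Line 3: monk(1) + behind(2) + sand(1) = 4
Total: 5 + 9 + 4 = 18

18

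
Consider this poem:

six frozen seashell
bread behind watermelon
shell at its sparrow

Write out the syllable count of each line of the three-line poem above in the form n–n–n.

5–7–5

Line 1: "six frozen seashell": 1+2+2 = 5
Line 2: "bread behind watermelon": 1+2+4 = 7
Line 3: "shell at its sparrow": 1+1+1+2 = 5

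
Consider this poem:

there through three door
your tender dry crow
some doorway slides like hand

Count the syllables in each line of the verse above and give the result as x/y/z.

4/5/6

Line 1: "there through three door": 1+1+1+1 = 4
Line 2: "your tender dry crow": 1+2+1+1 = 5
Line 3: "some doorway slides like hand": 1+2+1+1+1 = 6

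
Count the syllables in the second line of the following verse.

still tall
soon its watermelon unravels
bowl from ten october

9

The second line: soon(1) + its(1) + watermelon(4) + unravels(3) = 9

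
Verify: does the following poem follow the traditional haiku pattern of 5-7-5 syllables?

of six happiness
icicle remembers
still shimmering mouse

Line 1: of(1) + six(1) + happiness(3) = 5 ✓
Line 2: icicle(3) + remembers(3) = 6 (expected 7)
Line 3: still(1) + shimmering(3) + mouse(1) = 5 ✓

No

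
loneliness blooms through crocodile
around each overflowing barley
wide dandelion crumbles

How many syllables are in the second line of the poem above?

9

The second line: "around each overflowing barley": 2+1+4+2 = 9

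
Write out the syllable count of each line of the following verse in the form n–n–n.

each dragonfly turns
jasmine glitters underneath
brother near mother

Line 1: each (1), dragonfly (3), turns (1) → 5
Line 2: jasmine (2), glitters (2), underneath (3) → 7
Line 3: brother (2), near (1), mother (2) → 5

5–7–5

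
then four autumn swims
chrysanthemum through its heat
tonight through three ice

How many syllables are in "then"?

1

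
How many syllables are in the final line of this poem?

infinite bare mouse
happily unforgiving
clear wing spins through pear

The final line: "clear wing spins through pear": 1+1+1+1+1 = 5

5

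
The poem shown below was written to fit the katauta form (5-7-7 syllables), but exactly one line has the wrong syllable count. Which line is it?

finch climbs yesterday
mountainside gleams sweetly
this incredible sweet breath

The second line

Line 1: finch (1), climbs (1), yesterday (3) → 5 ✓
Line 2: mountainside (3), gleams (1), sweetly (2) → 6 (expected 7)
Line 3: this (1), incredible (4), sweet (1), breath (1) → 7 ✓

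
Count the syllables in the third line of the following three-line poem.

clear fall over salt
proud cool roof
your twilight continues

The third line: your (1), twilight (2), continues (3) → 6

6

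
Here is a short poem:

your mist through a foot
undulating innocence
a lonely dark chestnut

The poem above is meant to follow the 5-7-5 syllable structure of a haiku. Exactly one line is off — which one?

Line 3

Line 1: "your mist through a foot": 1+1+1+1+1 = 5 ✓
Line 2: "undulating innocence": 4+3 = 7 ✓
Line 3: "a lonely dark chestnut": 1+2+1+2 = 6 (expected 5)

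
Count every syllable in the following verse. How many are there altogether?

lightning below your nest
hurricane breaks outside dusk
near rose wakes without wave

19

Line 1: "lightning below your nest": 2+2+1+1 = 6
Line 2: "hurricane breaks outside dusk": 3+1+2+1 = 7
Line 3: "near rose wakes without wave": 1+1+1+2+1 = 6
Total: 6 + 7 + 6 = 19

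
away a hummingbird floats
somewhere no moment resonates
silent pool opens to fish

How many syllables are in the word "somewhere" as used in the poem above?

2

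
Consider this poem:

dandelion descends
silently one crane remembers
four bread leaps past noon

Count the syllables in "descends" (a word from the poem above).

2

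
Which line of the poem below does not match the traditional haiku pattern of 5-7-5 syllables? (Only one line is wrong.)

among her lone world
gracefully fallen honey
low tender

Line 1: "among her lone world": 2+1+1+1 = 5 ✓
Line 2: "gracefully fallen honey": 3+2+2 = 7 ✓
Line 3: "low tender": 1+2 = 3 (expected 5)

Line 3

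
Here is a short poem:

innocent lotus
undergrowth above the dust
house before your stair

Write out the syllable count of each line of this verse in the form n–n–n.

Line 1: "innocent lotus": 3+2 = 5
Line 2: "undergrowth above the dust": 3+2+1+1 = 7
Line 3: "house before your stair": 1+2+1+1 = 5

5–7–5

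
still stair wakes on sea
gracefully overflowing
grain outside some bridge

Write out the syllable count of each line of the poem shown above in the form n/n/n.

5/7/5

Line 1: still(1) + stair(1) + wakes(1) + on(1) + sea(1) = 5
Line 2: gracefully(3) + overflowing(4) = 7
Line 3: grain(1) + outside(2) + some(1) + bridge(1) = 5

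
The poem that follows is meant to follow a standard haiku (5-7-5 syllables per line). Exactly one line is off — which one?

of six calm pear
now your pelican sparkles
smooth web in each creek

Line 1

Line 1: "of six calm pear": 1+1+1+1 = 4 (expected 5)
Line 2: "now your pelican sparkles": 1+1+3+2 = 7 ✓
Line 3: "smooth web in each creek": 1+1+1+1+1 = 5 ✓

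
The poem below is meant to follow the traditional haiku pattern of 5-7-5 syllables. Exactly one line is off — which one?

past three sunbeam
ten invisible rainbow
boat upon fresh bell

Line 1

Line 1: "past three sunbeam": 1+1+2 = 4 (expected 5)
Line 2: "ten invisible rainbow": 1+4+2 = 7 ✓
Line 3: "boat upon fresh bell": 1+2+1+1 = 5 ✓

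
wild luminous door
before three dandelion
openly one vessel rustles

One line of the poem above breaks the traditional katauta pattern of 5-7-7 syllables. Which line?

The third line

Line 1: wild (1), luminous (3), door (1) → 5 ✓
Line 2: before (2), three (1), dandelion (4) → 7 ✓
Line 3: openly (3), one (1), vessel (2), rustles (2) → 8 (expected 7)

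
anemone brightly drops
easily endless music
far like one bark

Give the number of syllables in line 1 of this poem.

Line 1: anemone (4), brightly (2), drops (1) → 7

7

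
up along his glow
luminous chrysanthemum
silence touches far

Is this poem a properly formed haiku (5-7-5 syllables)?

Yes

Line 1: up (1), along (2), his (1), glow (1) → 5 ✓
Line 2: luminous (3), chrysanthemum (4) → 7 ✓
Line 3: silence (2), touches (2), far (1) → 5 ✓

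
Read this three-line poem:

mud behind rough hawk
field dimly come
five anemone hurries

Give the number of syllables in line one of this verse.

5

Line one: mud (1), behind (2), rough (1), hawk (1) → 5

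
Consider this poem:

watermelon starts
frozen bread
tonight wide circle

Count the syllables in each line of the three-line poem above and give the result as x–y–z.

Line 1: watermelon (4), starts (1) → 5
Line 2: frozen (2), bread (1) → 3
Line 3: tonight (2), wide (1), circle (2) → 5

5–3–5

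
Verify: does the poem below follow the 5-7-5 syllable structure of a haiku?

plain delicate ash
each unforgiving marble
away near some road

Line 1: plain (1), delicate (3), ash (1) → 5 ✓
Line 2: each (1), unforgiving (4), marble (2) → 7 ✓
Line 3: away (2), near (1), some (1), road (1) → 5 ✓

Yes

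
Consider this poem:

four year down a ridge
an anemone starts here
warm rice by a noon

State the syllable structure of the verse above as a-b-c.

Line 1: "four year down a ridge": 1+1+1+1+1 = 5
Line 2: "an anemone starts here": 1+4+1+1 = 7
Line 3: "warm rice by a noon": 1+1+1+1+1 = 5

5-7-5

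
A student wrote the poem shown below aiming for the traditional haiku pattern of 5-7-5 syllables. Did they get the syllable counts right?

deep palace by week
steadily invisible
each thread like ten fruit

Yes

Line 1: "deep palace by week": 1+2+1+1 = 5 ✓
Line 2: "steadily invisible": 3+4 = 7 ✓
Line 3: "each thread like ten fruit": 1+1+1+1+1 = 5 ✓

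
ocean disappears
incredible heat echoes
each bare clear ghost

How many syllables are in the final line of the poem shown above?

4

The final line: each (1), bare (1), clear (1), ghost (1) → 4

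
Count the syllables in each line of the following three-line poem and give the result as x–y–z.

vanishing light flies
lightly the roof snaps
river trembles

Line 1: vanishing(3) + light(1) + flies(1) = 5
Line 2: lightly(2) + the(1) + roof(1) + snaps(1) = 5
Line 3: river(2) + trembles(2) = 4

5–5–4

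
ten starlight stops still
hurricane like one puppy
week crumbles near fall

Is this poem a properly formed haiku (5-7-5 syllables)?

Line 1: ten(1) + starlight(2) + stops(1) + still(1) = 5 ✓
Line 2: hurricane(3) + like(1) + one(1) + puppy(2) = 7 ✓
Line 3: week(1) + crumbles(2) + near(1) + fall(1) = 5 ✓

Yes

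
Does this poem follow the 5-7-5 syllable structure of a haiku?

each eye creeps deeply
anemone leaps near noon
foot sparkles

No

Line 1: each(1) + eye(1) + creeps(1) + deeply(2) = 5 ✓
Line 2: anemone(4) + leaps(1) + near(1) + noon(1) = 7 ✓
Line 3: foot(1) + sparkles(2) = 3 (expected 5)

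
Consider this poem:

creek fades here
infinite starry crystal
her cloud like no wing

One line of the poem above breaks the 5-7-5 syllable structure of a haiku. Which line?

Line 1: creek(1) + fades(1) + here(1) = 3 (expected 5)
Line 2: infinite(3) + starry(2) + crystal(2) = 7 ✓
Line 3: her(1) + cloud(1) + like(1) + no(1) + wing(1) = 5 ✓

Line 1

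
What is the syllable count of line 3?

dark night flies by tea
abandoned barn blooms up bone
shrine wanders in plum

Line 3: "shrine wanders in plum": 1+2+1+1 = 5

5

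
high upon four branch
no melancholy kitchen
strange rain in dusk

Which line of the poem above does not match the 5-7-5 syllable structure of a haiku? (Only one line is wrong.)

The third line

Line 1: high (1), upon (2), four (1), branch (1) → 5 ✓
Line 2: no (1), melancholy (4), kitchen (2) → 7 ✓
Line 3: strange (1), rain (1), in (1), dusk (1) → 4 (expected 5)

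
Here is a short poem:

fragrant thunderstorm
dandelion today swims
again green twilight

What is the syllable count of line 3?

Line 3: again(2) + green(1) + twilight(2) = 5

5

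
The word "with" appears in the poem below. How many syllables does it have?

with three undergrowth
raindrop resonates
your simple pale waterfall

1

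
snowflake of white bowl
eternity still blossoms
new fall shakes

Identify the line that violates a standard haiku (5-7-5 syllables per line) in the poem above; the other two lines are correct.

Line 1: "snowflake of white bowl": 2+1+1+1 = 5 ✓
Line 2: "eternity still blossoms": 4+1+2 = 7 ✓
Line 3: "new fall shakes": 1+1+1 = 3 (expected 5)

Line 3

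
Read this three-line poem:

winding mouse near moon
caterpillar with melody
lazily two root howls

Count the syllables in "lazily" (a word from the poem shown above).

3

"lazily" has 3 syllables.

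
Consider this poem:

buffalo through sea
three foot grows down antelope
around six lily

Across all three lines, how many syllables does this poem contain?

Line 1: buffalo(3) + through(1) + sea(1) = 5
Line 2: three(1) + foot(1) + grows(1) + down(1) + antelope(3) = 7
Line 3: around(2) + six(1) + lily(2) = 5
Total: 5 + 7 + 5 = 17

17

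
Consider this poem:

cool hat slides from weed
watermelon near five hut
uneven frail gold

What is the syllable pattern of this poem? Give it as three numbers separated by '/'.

Line 1: cool(1) + hat(1) + slides(1) + from(1) + weed(1) = 5
Line 2: watermelon(4) + near(1) + five(1) + hut(1) = 7
Line 3: uneven(3) + frail(1) + gold(1) = 5

5/7/5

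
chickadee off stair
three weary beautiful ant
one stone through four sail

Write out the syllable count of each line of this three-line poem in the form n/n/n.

Line 1: chickadee (3), off (1), stair (1) → 5
Line 2: three (1), weary (2), beautiful (3), ant (1) → 7
Line 3: one (1), stone (1), through (1), four (1), sail (1) → 5

5/7/5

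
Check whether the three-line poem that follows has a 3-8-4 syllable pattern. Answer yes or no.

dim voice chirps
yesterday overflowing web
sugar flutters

Line 1: dim (1), voice (1), chirps (1) → 3 ✓
Line 2: yesterday (3), overflowing (4), web (1) → 8 ✓
Line 3: sugar (2), flutters (2) → 4 ✓

Yes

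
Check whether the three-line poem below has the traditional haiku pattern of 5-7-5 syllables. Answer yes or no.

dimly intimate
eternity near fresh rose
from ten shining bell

Line 1: dimly(2) + intimate(3) = 5 ✓
Line 2: eternity(4) + near(1) + fresh(1) + rose(1) = 7 ✓
Line 3: from(1) + ten(1) + shining(2) + bell(1) = 5 ✓

Yes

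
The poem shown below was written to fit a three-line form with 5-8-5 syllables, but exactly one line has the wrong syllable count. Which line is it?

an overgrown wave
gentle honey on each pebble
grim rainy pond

Line 3

Line 1: "an overgrown wave": 1+3+1 = 5 ✓
Line 2: "gentle honey on each pebble": 2+2+1+1+2 = 8 ✓
Line 3: "grim rainy pond": 1+2+1 = 4 (expected 5)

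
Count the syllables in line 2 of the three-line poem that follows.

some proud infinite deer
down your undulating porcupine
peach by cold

9

Line 2: down (1), your (1), undulating (4), porcupine (3) → 9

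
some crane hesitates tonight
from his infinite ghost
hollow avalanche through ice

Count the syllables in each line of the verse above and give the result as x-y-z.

7-6-7

Line 1: some (1), crane (1), hesitates (3), tonight (2) → 7
Line 2: from (1), his (1), infinite (3), ghost (1) → 6
Line 3: hollow (2), avalanche (3), through (1), ice (1) → 7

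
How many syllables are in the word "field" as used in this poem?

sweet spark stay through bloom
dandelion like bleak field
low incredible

1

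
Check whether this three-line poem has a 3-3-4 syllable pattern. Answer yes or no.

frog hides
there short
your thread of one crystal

Line 1: frog (1), hides (1) → 2 (expected 3)
Line 2: there (1), short (1) → 2 (expected 3)
Line 3: your (1), thread (1), of (1), one (1), crystal (2) → 6 (expected 4)

No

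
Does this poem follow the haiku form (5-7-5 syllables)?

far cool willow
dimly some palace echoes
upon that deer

Line 1: "far cool willow": 1+1+2 = 4 (expected 5)
Line 2: "dimly some palace echoes": 2+1+2+2 = 7 ✓
Line 3: "upon that deer": 2+1+1 = 4 (expected 5)

No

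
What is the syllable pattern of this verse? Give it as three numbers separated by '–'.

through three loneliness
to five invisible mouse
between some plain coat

Line 1: through (1), three (1), loneliness (3) → 5
Line 2: to (1), five (1), invisible (4), mouse (1) → 7
Line 3: between (2), some (1), plain (1), coat (1) → 5

5–7–5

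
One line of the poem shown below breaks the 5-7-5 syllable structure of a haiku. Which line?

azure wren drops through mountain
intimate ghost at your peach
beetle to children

Line 1

Line 1: azure (2), wren (1), drops (1), through (1), mountain (2) → 7 (expected 5)
Line 2: intimate (3), ghost (1), at (1), your (1), peach (1) → 7 ✓
Line 3: beetle (2), to (1), children (2) → 5 ✓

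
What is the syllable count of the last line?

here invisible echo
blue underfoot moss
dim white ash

3

The last line: "dim white ash": 1+1+1 = 3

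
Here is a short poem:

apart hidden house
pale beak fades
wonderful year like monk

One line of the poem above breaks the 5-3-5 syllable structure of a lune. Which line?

Line 1: apart(2) + hidden(2) + house(1) = 5 ✓
Line 2: pale(1) + beak(1) + fades(1) = 3 ✓
Line 3: wonderful(3) + year(1) + like(1) + monk(1) = 6 (expected 5)

The third line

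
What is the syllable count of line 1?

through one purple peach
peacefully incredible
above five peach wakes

Line 1: through(1) + one(1) + purple(2) + peach(1) = 5

5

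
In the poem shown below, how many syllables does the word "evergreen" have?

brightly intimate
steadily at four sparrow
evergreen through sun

3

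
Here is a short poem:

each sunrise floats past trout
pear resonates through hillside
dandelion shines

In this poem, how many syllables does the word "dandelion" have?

4

"dandelion" has 4 syllables.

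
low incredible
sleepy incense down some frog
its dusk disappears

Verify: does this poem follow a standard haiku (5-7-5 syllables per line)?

Line 1: low(1) + incredible(4) = 5 ✓
Line 2: sleepy(2) + incense(2) + down(1) + some(1) + frog(1) = 7 ✓
Line 3: its(1) + dusk(1) + disappears(3) = 5 ✓

Yes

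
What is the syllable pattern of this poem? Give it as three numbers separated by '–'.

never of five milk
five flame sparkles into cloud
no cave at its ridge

5–7–5

Line 1: never (2), of (1), five (1), milk (1) → 5
Line 2: five (1), flame (1), sparkles (2), into (2), cloud (1) → 7
Line 3: no (1), cave (1), at (1), its (1), ridge (1) → 5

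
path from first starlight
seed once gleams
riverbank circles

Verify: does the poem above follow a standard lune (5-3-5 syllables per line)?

Yes

Line 1: path (1), from (1), first (1), starlight (2) → 5 ✓
Line 2: seed (1), once (1), gleams (1) → 3 ✓
Line 3: riverbank (3), circles (2) → 5 ✓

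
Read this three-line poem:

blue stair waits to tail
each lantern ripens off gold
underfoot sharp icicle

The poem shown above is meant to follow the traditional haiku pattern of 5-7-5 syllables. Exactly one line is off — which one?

Line 1: "blue stair waits to tail": 1+1+1+1+1 = 5 ✓
Line 2: "each lantern ripens off gold": 1+2+2+1+1 = 7 ✓
Line 3: "underfoot sharp icicle": 3+1+3 = 7 (expected 5)

Line 3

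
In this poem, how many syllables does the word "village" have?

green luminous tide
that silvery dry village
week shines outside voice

2

"village" has 2 syllables.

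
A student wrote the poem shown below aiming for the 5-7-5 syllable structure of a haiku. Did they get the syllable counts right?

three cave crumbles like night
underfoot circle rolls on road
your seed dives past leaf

No

Line 1: three(1) + cave(1) + crumbles(2) + like(1) + night(1) = 6 (expected 5)
Line 2: underfoot(3) + circle(2) + rolls(1) + on(1) + road(1) = 8 (expected 7)
Line 3: your(1) + seed(1) + dives(1) + past(1) + leaf(1) = 5 ✓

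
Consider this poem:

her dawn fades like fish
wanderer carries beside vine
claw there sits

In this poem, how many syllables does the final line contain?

The final line: claw(1) + there(1) + sits(1) = 3

3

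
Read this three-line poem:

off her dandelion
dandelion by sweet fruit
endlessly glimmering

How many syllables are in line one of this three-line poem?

Line one: "off her dandelion": 1+1+4 = 6

6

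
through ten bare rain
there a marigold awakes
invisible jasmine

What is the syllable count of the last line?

6

The last line: invisible(4) + jasmine(2) = 6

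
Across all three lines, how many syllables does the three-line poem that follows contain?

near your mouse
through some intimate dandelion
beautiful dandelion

19

Line 1: "near your mouse": 1+1+1 = 3
Line 2: "through some intimate dandelion": 1+1+3+4 = 9
Line 3: "beautiful dandelion": 3+4 = 7
Total: 3 + 9 + 7 = 19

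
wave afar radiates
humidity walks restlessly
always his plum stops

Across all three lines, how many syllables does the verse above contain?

Line 1: "wave afar radiates": 1+2+3 = 6
Line 2: "humidity walks restlessly": 4+1+3 = 8
Line 3: "always his plum stops": 2+1+1+1 = 5
Total: 6 + 8 + 5 = 19

19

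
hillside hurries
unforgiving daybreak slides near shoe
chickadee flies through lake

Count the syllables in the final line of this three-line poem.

6

The final line: chickadee (3), flies (1), through (1), lake (1) → 6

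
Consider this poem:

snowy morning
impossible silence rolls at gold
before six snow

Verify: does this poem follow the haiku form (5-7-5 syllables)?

Line 1: snowy (2), morning (2) → 4 (expected 5)
Line 2: impossible (4), silence (2), rolls (1), at (1), gold (1) → 9 (expected 7)
Line 3: before (2), six (1), snow (1) → 4 (expected 5)

No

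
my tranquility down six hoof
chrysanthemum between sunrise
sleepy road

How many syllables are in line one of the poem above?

8

Line one: my (1), tranquility (4), down (1), six (1), hoof (1) → 8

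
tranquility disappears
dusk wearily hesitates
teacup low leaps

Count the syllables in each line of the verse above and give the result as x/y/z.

Line 1: tranquility(4) + disappears(3) = 7
Line 2: dusk(1) + wearily(3) + hesitates(3) = 7
Line 3: teacup(2) + low(1) + leaps(1) = 4

7/7/4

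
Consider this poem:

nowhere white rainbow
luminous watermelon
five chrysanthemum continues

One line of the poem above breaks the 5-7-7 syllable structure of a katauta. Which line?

Line 1: "nowhere white rainbow": 2+1+2 = 5 ✓
Line 2: "luminous watermelon": 3+4 = 7 ✓
Line 3: "five chrysanthemum continues": 1+4+3 = 8 (expected 7)

The third line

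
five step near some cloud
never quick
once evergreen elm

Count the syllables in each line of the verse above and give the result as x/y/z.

Line 1: five (1), step (1), near (1), some (1), cloud (1) → 5
Line 2: never (2), quick (1) → 3
Line 3: once (1), evergreen (3), elm (1) → 5

5/3/5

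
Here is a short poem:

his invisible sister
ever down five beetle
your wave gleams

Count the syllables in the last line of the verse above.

The last line: your(1) + wave(1) + gleams(1) = 3

3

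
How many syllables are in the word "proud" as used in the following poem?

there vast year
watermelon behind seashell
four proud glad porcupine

1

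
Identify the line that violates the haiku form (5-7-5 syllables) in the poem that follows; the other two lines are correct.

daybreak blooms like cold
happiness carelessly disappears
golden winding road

Line 1: "daybreak blooms like cold": 2+1+1+1 = 5 ✓
Line 2: "happiness carelessly disappears": 3+3+3 = 9 (expected 7)
Line 3: "golden winding road": 2+2+1 = 5 ✓

Line 2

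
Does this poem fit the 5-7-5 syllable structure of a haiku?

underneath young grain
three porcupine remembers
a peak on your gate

Line 1: underneath (3), young (1), grain (1) → 5 ✓
Line 2: three (1), porcupine (3), remembers (3) → 7 ✓
Line 3: a (1), peak (1), on (1), your (1), gate (1) → 5 ✓

Yes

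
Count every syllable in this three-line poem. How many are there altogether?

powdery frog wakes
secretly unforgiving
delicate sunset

Line 1: powdery (3), frog (1), wakes (1) → 5
Line 2: secretly (3), unforgiving (4) → 7
Line 3: delicate (3), sunset (2) → 5
Total: 5 + 7 + 5 = 17

17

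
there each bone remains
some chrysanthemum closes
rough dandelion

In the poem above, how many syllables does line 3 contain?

Line 3: rough(1) + dandelion(4) = 5

5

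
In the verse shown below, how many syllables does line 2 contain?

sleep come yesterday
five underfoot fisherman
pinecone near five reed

Line 2: "five underfoot fisherman": 1+3+3 = 7

7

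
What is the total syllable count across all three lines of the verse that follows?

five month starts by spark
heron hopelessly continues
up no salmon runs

Line 1: "five month starts by spark": 1+1+1+1+1 = 5
Line 2: "heron hopelessly continues": 2+3+3 = 8
Line 3: "up no salmon runs": 1+1+2+1 = 5
Total: 5 + 8 + 5 = 18

18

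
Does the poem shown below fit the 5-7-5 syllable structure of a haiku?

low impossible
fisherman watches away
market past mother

Line 1: low (1), impossible (4) → 5 ✓
Line 2: fisherman (3), watches (2), away (2) → 7 ✓
Line 3: market (2), past (1), mother (2) → 5 ✓

Yes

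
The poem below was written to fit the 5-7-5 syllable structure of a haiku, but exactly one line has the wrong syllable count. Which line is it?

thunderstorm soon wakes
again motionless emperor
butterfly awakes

Line 1: "thunderstorm soon wakes": 3+1+1 = 5 ✓
Line 2: "again motionless emperor": 2+3+3 = 8 (expected 7)
Line 3: "butterfly awakes": 3+2 = 5 ✓

The second line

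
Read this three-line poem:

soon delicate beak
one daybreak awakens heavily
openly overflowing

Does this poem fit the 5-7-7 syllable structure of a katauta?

Line 1: "soon delicate beak": 1+3+1 = 5 ✓
Line 2: "one daybreak awakens heavily": 1+2+3+3 = 9 (expected 7)
Line 3: "openly overflowing": 3+4 = 7 ✓

No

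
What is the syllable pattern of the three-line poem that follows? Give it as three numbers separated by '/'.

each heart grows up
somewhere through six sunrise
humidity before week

4/6/7

Line 1: each(1) + heart(1) + grows(1) + up(1) = 4
Line 2: somewhere(2) + through(1) + six(1) + sunrise(2) = 6
Line 3: humidity(4) + before(2) + week(1) = 7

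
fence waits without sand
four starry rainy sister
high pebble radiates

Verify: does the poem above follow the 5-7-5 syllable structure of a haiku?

No

Line 1: fence (1), waits (1), without (2), sand (1) → 5 ✓
Line 2: four (1), starry (2), rainy (2), sister (2) → 7 ✓
Line 3: high (1), pebble (2), radiates (3) → 6 (expected 5)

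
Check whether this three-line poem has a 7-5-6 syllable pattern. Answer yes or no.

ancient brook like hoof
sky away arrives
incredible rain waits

Line 1: ancient(2) + brook(1) + like(1) + hoof(1) = 5 (expected 7)
Line 2: sky(1) + away(2) + arrives(2) = 5 ✓
Line 3: incredible(4) + rain(1) + waits(1) = 6 ✓

No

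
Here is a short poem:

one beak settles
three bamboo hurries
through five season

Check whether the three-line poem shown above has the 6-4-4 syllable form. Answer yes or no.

Line 1: "one beak settles": 1+1+2 = 4 (expected 6)
Line 2: "three bamboo hurries": 1+2+2 = 5 (expected 4)
Line 3: "through five season": 1+1+2 = 4 ✓

No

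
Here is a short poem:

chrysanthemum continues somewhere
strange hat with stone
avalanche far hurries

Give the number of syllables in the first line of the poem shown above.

9

The first line: chrysanthemum (4), continues (3), somewhere (2) → 9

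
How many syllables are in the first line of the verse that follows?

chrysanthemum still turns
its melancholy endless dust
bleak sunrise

The first line: chrysanthemum (4), still (1), turns (1) → 6

6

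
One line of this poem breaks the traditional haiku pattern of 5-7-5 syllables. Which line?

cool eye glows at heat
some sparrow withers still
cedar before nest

Line 1: cool (1), eye (1), glows (1), at (1), heat (1) → 5 ✓
Line 2: some (1), sparrow (2), withers (2), still (1) → 6 (expected 7)
Line 3: cedar (2), before (2), nest (1) → 5 ✓

Line 2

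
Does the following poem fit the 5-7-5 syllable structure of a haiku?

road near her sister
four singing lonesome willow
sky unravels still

Yes

Line 1: road (1), near (1), her (1), sister (2) → 5 ✓
Line 2: four (1), singing (2), lonesome (2), willow (2) → 7 ✓
Line 3: sky (1), unravels (3), still (1) → 5 ✓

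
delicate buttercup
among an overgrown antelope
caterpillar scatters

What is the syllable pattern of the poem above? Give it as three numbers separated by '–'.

6–9–6

Line 1: delicate (3), buttercup (3) → 6
Line 2: among (2), an (1), overgrown (3), antelope (3) → 9
Line 3: caterpillar (4), scatters (2) → 6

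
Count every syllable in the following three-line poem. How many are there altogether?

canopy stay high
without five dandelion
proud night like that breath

17

Line 1: canopy(3) + stay(1) + high(1) = 5
Line 2: without(2) + five(1) + dandelion(4) = 7
Line 3: proud(1) + night(1) + like(1) + that(1) + breath(1) = 5
Total: 5 + 7 + 5 = 17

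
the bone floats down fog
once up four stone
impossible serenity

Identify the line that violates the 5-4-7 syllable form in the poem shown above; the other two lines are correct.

Line 1: the (1), bone (1), floats (1), down (1), fog (1) → 5 ✓
Line 2: once (1), up (1), four (1), stone (1) → 4 ✓
Line 3: impossible (4), serenity (4) → 8 (expected 7)

The third line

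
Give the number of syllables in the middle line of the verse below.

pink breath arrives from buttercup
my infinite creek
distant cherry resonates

5

The middle line: my (1), infinite (3), creek (1) → 5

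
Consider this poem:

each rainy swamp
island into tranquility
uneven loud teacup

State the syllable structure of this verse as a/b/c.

4/8/6

Line 1: "each rainy swamp": 1+2+1 = 4
Line 2: "island into tranquility": 2+2+4 = 8
Line 3: "uneven loud teacup": 3+1+2 = 6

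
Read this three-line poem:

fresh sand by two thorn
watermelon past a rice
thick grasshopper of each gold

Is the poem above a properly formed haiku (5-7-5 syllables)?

Line 1: fresh (1), sand (1), by (1), two (1), thorn (1) → 5 ✓
Line 2: watermelon (4), past (1), a (1), rice (1) → 7 ✓
Line 3: thick (1), grasshopper (3), of (1), each (1), gold (1) → 7 (expected 5)

No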